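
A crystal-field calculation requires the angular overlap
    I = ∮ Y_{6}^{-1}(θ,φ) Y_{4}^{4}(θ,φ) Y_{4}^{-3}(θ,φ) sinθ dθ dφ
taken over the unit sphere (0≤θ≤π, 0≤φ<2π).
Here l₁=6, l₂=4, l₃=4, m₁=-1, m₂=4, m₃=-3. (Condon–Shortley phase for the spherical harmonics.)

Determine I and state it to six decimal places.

Checks pass: Σm=0; 14 even; l₃=4∈[2,10].
(2·6+1)(2·4+1)(2·4+1) = 1053
Δ: 6! 6! 2! / 15! → 1/1261260
sum: t=2:+1/4608 t=3:−1/1296 t=4:+1/4608 = -7/20736
3j²(6 4 4; 0 0 0) = Δ·Π!·Σ² = 20/1287  (sign -1)
sum: t=6:+1/172800 = 1/172800
3j²(6 4 4; -1 4 -3) = Δ·Π!·Σ² = 7/2145  (sign -1)
combine: 4πI² = 1053·20/1287·7/2145 = 84/1573
take √, sign +1: I = 0.06518840

0.065188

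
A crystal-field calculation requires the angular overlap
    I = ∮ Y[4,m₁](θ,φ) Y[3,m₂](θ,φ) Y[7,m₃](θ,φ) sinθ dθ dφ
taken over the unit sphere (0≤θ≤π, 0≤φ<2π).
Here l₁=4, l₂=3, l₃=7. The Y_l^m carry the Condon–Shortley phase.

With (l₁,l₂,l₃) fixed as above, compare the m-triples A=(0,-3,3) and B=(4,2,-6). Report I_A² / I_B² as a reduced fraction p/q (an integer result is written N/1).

70/429

Same 4,3,7: normalisation and zero-m 3j drop out of the ratio.
A: Δ: 0! 8! 6! / 15! → 1/45045; sum: t=0:+1/414720 = 1/414720; 3j²(4 3 7; 0 -3 3) = Δ·Π!·Σ² = 2/429  (sign +1)
B: Δ: 0! 8! 6! / 15! → 1/45045; sum: t=0:+1/4838400 = 1/4838400; 3j²(4 3 7; 4 2 -6) = Δ·Π!·Σ² = 1/35  (sign -1)
I_A²/I_B² = (2/429)/(1/35) = 70/429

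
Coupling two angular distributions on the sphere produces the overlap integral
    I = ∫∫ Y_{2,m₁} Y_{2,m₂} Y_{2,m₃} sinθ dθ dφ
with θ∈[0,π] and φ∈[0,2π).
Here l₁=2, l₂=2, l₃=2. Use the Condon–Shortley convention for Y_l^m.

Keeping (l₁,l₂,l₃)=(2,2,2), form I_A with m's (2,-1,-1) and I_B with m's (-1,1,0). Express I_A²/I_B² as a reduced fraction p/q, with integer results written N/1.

Shared (l₁,l₂,l₃)=(2,2,2): N and (l;000)² cancel in I_A²/I_B².
A: Δ = 2!·2!·2!/7! = 1/630; Racah Σ t=0..0: t=0:+1/4 = 1/4; ⇒ 3j(2 2 2; 2 -1 -1)² = 3/35, sgn -1
B: Δ = 2!·2!·2!/7! = 1/630; Racah Σ t=1..2: t=1:−1/4 t=2:+1/2 = 1/4; ⇒ 3j(2 2 2; -1 1 0)² = 1/70, sgn +1
I_A²/I_B² = (3/35)/(1/70) = 6/1

6/1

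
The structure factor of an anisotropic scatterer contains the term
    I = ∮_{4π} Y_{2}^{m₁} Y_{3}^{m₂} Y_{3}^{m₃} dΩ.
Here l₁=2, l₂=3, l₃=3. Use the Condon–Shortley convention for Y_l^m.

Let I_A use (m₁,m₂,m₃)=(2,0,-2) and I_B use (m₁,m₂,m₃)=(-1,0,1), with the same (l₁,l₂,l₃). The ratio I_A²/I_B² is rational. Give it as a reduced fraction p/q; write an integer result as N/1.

Same 2,3,3: normalisation and zero-m 3j drop out of the ratio.
A: Δ: 2! 2! 4! / 9! → 1/3780; sum: t=0:+1/24 = 1/24; 3j²(2 3 3; 2 0 -2) = Δ·Π!·Σ² = 1/21  (sign -1)
B: Δ: 2! 2! 4! / 9! → 1/3780; sum: t=1:−1/8 t=2:+1/12 = -1/24; 3j²(2 3 3; -1 0 1) = Δ·Π!·Σ² = 1/210  (sign -1)
I_A²/I_B² = (1/21)/(1/210) = 10/1

10/1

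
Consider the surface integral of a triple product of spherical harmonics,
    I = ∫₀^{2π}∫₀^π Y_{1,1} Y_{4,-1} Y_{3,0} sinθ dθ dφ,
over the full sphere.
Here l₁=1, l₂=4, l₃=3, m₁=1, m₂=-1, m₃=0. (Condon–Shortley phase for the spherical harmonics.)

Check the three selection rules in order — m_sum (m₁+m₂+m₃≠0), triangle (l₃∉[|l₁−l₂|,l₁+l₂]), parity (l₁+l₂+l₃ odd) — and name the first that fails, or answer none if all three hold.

none

azimuthal sum: 1 − 1 + 0 = 0  ✓
3 ≤ 3 ≤ 5 (triangle on l)  ✓
L = 1 + 4 + 3 = 8 (even)  ✓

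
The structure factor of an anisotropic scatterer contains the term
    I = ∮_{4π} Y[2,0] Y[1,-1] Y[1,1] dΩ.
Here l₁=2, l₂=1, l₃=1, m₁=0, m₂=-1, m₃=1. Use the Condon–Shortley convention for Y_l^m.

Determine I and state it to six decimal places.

0.126157

Rules hold: Σm=0, L=4 even, 1≤1≤3.
N = 5·3·3 = 45
Δ = 2!·2!·0!/5! = 1/30
Racah Σ t=1..1: t=1:−1/1 = -1/1
⇒ 3j(2 1 1; 0 0 0)² = 2/15, sgn +1
Racah Σ t=0..0: t=0:+1/4 = 1/4
⇒ 3j(2 1 1; 0 -1 1)² = 1/30, sgn +1
4πI² = N·(3j₀)²·(3jₘ)² = 1/5
I = +1·√(0.2/4π) = 0.12615663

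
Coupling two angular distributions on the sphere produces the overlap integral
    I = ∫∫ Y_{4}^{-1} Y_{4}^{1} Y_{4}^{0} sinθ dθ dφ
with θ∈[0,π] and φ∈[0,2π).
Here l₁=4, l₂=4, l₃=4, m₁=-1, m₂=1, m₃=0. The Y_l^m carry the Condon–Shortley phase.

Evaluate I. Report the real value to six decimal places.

m-sum 0 ✓  L=12 even ✓  0≤4≤8 ✓
Π(2lᵢ+1) = 9×9×9 = 729
triangle coeff Δ(4,4,4) = 1/450450
Σ_t [0,4]: t=0:+1/13824 t=1:−1/216 t=2:+1/64 t=3:−1/216 t=4:+1/13824 = 5/768
(3j)²=18/1001 [(4 4 4; 0 0 0)], sign=+1
Σ_t [1,4]: t=1:−1/3456 t=2:+1/144 t=3:−1/96 t=4:+1/864 = -1/384
(3j)²=9/2002 [(4 4 4; -1 1 0)], sign=-1
⇒ 4πI² = 59049/1002001
I = (-1)√(59049/1002001/(4π)) = -0.06848055

-0.068481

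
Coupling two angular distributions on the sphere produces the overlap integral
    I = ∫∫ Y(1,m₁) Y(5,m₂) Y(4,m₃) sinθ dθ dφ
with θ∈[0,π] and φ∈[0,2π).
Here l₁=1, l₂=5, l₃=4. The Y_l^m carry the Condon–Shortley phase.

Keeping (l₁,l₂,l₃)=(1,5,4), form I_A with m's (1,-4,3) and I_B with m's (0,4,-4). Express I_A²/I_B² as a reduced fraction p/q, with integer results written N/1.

4/1

Shared (l₁,l₂,l₃)=(1,5,4): N and (l;000)² cancel in I_A²/I_B².
A: Δ = 2!·0!·8!/11! = 1/495; Racah Σ t=0..0: t=0:+1/10080 = 1/10080; ⇒ 3j(1 5 4; 1 -4 3)² = 4/55, sgn -1
B: Δ = 2!·0!·8!/11! = 1/495; Racah Σ t=1..1: t=1:−1/40320 = -1/40320; ⇒ 3j(1 5 4; 0 4 -4)² = 1/55, sgn -1
I_A²/I_B² = (4/55)/(1/55) = 4/1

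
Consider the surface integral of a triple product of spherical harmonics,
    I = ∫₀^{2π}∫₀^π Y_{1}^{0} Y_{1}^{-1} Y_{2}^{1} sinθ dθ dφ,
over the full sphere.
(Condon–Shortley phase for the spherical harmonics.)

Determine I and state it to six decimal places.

Checks pass: Σm=0; 4 even; l₃=2∈[0,2].
(2·1+1)(2·1+1)(2·2+1) = 45
Δ: 0! 2! 2! / 5! → 1/30
sum: t=0:+1/1 = 1/1
3j²(1 1 2; 0 0 0) = Δ·Π!·Σ² = 2/15  (sign +1)
sum: t=0:+1/2 = 1/2
3j²(1 1 2; 0 -1 1) = Δ·Π!·Σ² = 1/10  (sign -1)
combine: 4πI² = 45·2/15·1/10 = 3/5
take √, sign -1: I = -0.21850969

-0.218510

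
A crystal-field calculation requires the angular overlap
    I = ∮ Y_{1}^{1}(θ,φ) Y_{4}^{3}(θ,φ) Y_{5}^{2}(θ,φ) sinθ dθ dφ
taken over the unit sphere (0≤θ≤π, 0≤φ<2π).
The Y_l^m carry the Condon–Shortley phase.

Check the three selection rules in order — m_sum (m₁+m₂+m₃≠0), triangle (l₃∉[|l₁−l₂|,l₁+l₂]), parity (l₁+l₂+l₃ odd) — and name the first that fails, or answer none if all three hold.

azimuthal sum: 1 + 3 + 2 = 6  ✗
3 ≤ 5 ≤ 5 (triangle on l)
L = 1 + 4 + 5 = 10 (even)

m_sum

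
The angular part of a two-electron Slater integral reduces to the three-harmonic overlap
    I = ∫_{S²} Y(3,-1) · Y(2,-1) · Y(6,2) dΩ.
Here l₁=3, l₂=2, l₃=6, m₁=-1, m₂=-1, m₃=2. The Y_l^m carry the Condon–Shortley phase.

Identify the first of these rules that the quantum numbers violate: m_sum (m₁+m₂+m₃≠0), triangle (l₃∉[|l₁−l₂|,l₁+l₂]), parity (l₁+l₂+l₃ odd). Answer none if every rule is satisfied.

azimuthal sum: -1 − 1 + 2 = 0  ✓
1 ≤ 6 ≤ 5 (triangle on l)  ✗
L = 3 + 2 + 6 = 11 (odd)

triangle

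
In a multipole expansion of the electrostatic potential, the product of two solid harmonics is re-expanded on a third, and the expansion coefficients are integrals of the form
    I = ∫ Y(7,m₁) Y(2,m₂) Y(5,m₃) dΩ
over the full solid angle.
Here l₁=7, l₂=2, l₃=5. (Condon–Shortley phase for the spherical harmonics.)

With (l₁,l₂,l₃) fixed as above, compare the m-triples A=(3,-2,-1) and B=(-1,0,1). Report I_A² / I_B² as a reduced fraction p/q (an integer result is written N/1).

l's match ⇒ only the (l;m) 3-j factors differ between A and B.
A: triangle coeff Δ(7,2,5) = 1/15015; Σ_t [0,0]: t=0:+1/414720 = 1/414720; (3j)²=2/143 [(7 2 5; 3 -2 -1)], sign=+1
B: triangle coeff Δ(7,2,5) = 1/15015; Σ_t [2,2]: t=2:+1/69120 = 1/69120; (3j)²=4/143 [(7 2 5; -1 0 1)], sign=+1
I_A²/I_B² = (2/143)/(4/143) = 1/2

1/2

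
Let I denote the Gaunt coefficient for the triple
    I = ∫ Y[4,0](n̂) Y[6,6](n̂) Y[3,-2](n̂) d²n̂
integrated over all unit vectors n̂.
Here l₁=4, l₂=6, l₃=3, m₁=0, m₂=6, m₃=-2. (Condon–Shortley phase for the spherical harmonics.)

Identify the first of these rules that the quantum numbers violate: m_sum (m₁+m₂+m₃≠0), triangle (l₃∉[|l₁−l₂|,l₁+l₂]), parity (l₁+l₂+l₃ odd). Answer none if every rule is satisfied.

m₁+m₂+m₃ = 0 + 6 − 2 = 4  ✗
triangle: |4−6|=2 ≤ l₃=3 ≤ 4+6=10
parity: l₁+l₂+l₃ = 13 is odd

m_sum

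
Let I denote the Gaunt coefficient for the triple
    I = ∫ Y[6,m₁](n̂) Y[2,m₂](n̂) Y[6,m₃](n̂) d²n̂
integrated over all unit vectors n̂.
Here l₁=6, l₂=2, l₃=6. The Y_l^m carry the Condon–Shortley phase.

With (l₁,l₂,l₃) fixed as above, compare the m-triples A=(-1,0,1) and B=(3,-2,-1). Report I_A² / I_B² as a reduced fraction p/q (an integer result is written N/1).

169/240

Shared (l₁,l₂,l₃)=(6,2,6): N and (l;000)² cancel in I_A²/I_B².
A: Δ = 2!·10!·2!/15! = 1/90090; Racah Σ t=0..2: t=0:+1/120960 t=1:−1/17280 t=2:+1/57600 = -13/403200; ⇒ 3j(6 2 6; -1 0 1)² = 13/770, sgn +1
B: Δ = 2!·10!·2!/15! = 1/90090; Racah Σ t=0..0: t=0:+1/120960 = 1/120960; ⇒ 3j(6 2 6; 3 -2 -1)² = 24/1001, sgn -1
I_A²/I_B² = (13/770)/(24/1001) = 169/240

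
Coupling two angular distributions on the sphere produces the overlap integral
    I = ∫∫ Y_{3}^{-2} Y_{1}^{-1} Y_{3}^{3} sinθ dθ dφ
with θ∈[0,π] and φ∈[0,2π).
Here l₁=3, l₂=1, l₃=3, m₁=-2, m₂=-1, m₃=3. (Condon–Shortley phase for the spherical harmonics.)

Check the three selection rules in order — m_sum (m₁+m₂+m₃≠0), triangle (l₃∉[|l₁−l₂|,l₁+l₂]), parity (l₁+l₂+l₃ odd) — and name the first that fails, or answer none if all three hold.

parity

m₁+m₂+m₃ = -2 − 1 + 3 = 0  ✓
triangle: |3−1|=2 ≤ l₃=3 ≤ 3+1=4  ✓
parity: l₁+l₂+l₃ = 7 is odd  ✗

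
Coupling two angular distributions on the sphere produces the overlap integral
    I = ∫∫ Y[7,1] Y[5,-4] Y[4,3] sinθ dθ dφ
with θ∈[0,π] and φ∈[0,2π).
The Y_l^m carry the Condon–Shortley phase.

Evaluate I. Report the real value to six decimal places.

0.090705

Checks pass: Σm=0; 16 even; l₃=4∈[2,12].
(2·7+1)(2·5+1)(2·4+1) = 1485
Δ: 8! 6! 2! / 17! → 1/6126120
sum: t=3:−1/69120 t=4:+1/20736 t=5:−1/69120 = 1/51840
3j²(7 5 4; 0 0 0) = Δ·Π!·Σ² = 280/21879  (sign +1)
sum: t=0:+1/29030400 t=1:−1/1209600 = -23/29030400
3j²(7 5 4; 1 -4 3) = Δ·Π!·Σ² = 529/97240  (sign +1)
combine: 4πI² = 1485·280/21879·529/97240 = 55545/537251
take √, sign +1: I = 0.09070452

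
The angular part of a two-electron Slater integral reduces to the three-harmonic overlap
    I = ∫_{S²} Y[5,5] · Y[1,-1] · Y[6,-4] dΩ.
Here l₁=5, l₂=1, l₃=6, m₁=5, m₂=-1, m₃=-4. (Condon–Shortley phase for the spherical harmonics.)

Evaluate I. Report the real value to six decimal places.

0.040859

m-sum 0 ✓  L=12 even ✓  4≤6≤6 ✓
Π(2lᵢ+1) = 11×3×13 = 429
triangle coeff Δ(5,1,6) = 1/858
Σ_t [0,0]: t=0:+1/14400 = 1/14400
(3j)²=6/143 [(5 1 6; 0 0 0)], sign=+1
Σ_t [0,0]: t=0:+1/7257600 = 1/7257600
(3j)²=1/858 [(5 1 6; 5 -1 -4)], sign=+1
⇒ 4πI² = 3/143
I = (+1)√(3/143/(4π)) = 0.04085899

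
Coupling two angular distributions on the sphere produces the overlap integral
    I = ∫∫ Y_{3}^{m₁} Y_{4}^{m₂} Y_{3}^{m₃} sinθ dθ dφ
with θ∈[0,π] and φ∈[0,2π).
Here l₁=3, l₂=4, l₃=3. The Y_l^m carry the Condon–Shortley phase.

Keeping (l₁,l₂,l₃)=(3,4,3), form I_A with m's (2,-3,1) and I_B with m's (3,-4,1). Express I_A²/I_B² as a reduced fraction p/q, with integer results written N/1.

l's match ⇒ only the (l;m) 3-j factors differ between A and B.
A: triangle coeff Δ(3,4,3) = 1/34650; Σ_t [0,1]: t=0:+1/144 t=1:−1/288 = 1/288; (3j)²=1/99 [(3 4 3; 2 -3 1)], sign=+1
B: triangle coeff Δ(3,4,3) = 1/34650; Σ_t [0,0]: t=0:+1/1152 = 1/1152; (3j)²=1/33 [(3 4 3; 3 -4 1)], sign=+1
I_A²/I_B² = (1/99)/(1/33) = 1/3

1/3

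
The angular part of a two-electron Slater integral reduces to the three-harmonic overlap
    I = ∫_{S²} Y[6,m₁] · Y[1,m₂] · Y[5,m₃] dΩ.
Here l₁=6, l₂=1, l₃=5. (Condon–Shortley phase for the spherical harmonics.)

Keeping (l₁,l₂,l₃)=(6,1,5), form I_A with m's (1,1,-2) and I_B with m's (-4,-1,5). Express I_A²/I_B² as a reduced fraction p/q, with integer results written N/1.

l's match ⇒ only the (l;m) 3-j factors differ between A and B.
A: triangle coeff Δ(6,1,5) = 1/858; Σ_t [2,2]: t=2:+1/60480 = 1/60480; (3j)²=5/429 [(6 1 5; 1 1 -2)], sign=-1
B: triangle coeff Δ(6,1,5) = 1/858; Σ_t [0,0]: t=0:+1/7257600 = 1/7257600; (3j)²=1/858 [(6 1 5; -4 -1 5)], sign=+1
I_A²/I_B² = (5/429)/(1/858) = 10/1

10/1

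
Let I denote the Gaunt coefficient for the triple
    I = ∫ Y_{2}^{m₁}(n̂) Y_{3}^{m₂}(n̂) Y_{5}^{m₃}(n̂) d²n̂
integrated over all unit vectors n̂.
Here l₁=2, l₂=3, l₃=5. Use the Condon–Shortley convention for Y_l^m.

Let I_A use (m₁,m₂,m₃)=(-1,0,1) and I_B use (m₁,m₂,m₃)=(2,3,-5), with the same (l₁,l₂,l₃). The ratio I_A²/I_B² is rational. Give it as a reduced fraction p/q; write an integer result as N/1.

8/21

Shared (l₁,l₂,l₃)=(2,3,5): N and (l;000)² cancel in I_A²/I_B².
A: Δ = 0!·4!·6!/11! = 1/2310; Racah Σ t=0..0: t=0:+1/216 = 1/216; ⇒ 3j(2 3 5; -1 0 1)² = 8/231, sgn +1
B: Δ = 0!·4!·6!/11! = 1/2310; Racah Σ t=0..0: t=0:+1/17280 = 1/17280; ⇒ 3j(2 3 5; 2 3 -5)² = 1/11, sgn +1
I_A²/I_B² = (8/231)/(1/11) = 8/21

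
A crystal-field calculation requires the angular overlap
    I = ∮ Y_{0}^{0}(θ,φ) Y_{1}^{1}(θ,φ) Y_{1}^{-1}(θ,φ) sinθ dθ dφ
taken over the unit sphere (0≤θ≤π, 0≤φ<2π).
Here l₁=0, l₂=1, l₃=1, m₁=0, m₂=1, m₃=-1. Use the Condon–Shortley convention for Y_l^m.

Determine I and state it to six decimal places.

-0.282095

Rules hold: Σm=0, L=2 even, 1≤1≤1.
N = 1·3·3 = 9
Δ = 0!·0!·2!/3! = 1/3
Racah Σ t=0..0: t=0:+1/1 = 1/1
⇒ 3j(0 1 1; 0 0 0)² = 1/3, sgn -1
Racah Σ t=0..0: t=0:+1/2 = 1/2
⇒ 3j(0 1 1; 0 1 -1)² = 1/3, sgn +1
4πI² = N·(3j₀)²·(3jₘ)² = 1/1
I = -1·√(1/4π) = -0.28209479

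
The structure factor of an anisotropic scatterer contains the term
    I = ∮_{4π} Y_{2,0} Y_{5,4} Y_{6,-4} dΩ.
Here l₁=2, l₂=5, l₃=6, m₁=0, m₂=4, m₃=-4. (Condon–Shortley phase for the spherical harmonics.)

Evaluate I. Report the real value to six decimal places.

L=13 odd ⇒ parity kills the (l;000) factor ⇒ I = 0

0.000000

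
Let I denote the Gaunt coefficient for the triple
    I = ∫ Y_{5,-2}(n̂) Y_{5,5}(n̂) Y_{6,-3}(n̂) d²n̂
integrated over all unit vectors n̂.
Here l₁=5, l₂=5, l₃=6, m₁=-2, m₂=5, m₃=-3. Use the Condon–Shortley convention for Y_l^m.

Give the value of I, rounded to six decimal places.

Rules hold: Σm=0, L=16 even, 0≤6≤10.
N = 11·11·13 = 1573
Δ = 4!·6!·6!/17! = 1/28588560
Racah Σ t=0..4: t=0:+1/345600 t=1:−1/13824 t=2:+1/5184 t=3:−1/13824 t=4:+1/345600 = 7/129600
⇒ 3j(5 5 6; 0 0 0)² = 80/7293, sgn +1
Racah Σ t=4..4: t=4:+1/622080 = 1/622080
⇒ 3j(5 5 6; -2 5 -3)² = 105/4862, sgn -1
4πI² = N·(3j₀)²·(3jₘ)² = 1400/3757
I = -1·√(0.372638/4π) = -0.17220212

-0.172202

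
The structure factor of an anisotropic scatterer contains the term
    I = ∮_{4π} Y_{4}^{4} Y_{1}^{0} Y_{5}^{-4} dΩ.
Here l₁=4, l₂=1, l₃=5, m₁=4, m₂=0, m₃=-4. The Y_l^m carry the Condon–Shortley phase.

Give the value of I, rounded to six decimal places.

Checks pass: Σm=0; 10 even; l₃=5∈[3,5].
(2·4+1)(2·1+1)(2·5+1) = 297
Δ: 0! 8! 2! / 11! → 1/495
sum: t=0:+1/576 = 1/576
3j²(4 1 5; 0 0 0) = Δ·Π!·Σ² = 5/99  (sign -1)
sum: t=0:+1/40320 = 1/40320
3j²(4 1 5; 4 0 -4) = Δ·Π!·Σ² = 1/55  (sign -1)
combine: 4πI² = 297·5/99·1/55 = 3/11
take √, sign +1: I = 0.14731920

0.147319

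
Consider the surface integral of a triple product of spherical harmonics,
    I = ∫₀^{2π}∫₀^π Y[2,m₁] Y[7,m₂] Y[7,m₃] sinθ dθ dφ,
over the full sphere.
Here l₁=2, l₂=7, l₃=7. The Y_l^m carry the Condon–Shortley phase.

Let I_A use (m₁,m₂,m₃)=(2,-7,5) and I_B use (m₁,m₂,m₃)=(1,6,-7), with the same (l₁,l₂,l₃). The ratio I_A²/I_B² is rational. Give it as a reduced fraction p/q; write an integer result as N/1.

Same 2,7,7: normalisation and zero-m 3j drop out of the ratio.
A: Δ: 2! 2! 12! / 17! → 1/185640; sum: t=0:+1/1916006400 = 1/1916006400; 3j²(2 7 7; 2 -7 5) = Δ·Π!·Σ² = 1/340  (sign +1)
B: Δ: 2! 2! 12! / 17! → 1/185640; sum: t=1:−1/958003200 = -1/958003200; 3j²(2 7 7; 1 6 -7) = Δ·Π!·Σ² = 13/680  (sign -1)
I_A²/I_B² = (1/340)/(13/680) = 2/13

2/13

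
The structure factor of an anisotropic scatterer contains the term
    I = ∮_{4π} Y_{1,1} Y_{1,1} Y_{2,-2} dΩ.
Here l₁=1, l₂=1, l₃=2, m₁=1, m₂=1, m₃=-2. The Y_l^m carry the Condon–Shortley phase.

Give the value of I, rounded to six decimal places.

0.309019

Checks pass: Σm=0; 4 even; l₃=2∈[0,2].
(2·1+1)(2·1+1)(2·2+1) = 45
Δ: 0! 2! 2! / 5! → 1/30
sum: t=0:+1/1 = 1/1
3j²(1 1 2; 0 0 0) = Δ·Π!·Σ² = 2/15  (sign +1)
sum: t=0:+1/4 = 1/4
3j²(1 1 2; 1 1 -2) = Δ·Π!·Σ² = 1/5  (sign +1)
combine: 4πI² = 45·2/15·1/5 = 6/5
take √, sign +1: I = 0.30901936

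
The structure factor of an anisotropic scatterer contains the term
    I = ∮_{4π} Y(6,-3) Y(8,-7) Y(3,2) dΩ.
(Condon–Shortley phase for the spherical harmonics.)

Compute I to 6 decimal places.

m-sum = -3 − 7 + 2 = -8 ≠ 0 ⇒ I = 0

0.000000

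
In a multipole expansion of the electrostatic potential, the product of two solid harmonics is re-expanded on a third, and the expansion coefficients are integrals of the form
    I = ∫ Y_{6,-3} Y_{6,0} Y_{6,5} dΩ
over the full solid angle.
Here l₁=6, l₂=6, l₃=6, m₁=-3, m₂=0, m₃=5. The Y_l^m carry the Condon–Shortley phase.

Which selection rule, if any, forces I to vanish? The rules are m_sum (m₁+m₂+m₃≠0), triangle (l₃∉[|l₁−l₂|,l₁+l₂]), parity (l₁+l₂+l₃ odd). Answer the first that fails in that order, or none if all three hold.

azimuthal sum: -3 + 0 + 5 = 2  ✗
0 ≤ 6 ≤ 12 (triangle on l)
L = 6 + 6 + 6 = 18 (even)

m_sum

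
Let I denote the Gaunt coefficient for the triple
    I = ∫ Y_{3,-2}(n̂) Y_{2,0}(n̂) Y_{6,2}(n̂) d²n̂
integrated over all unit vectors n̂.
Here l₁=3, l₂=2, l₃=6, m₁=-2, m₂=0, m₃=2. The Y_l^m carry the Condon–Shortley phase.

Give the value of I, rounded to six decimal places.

0.000000

triangle: need 1≤l₃≤5, have 6; I=0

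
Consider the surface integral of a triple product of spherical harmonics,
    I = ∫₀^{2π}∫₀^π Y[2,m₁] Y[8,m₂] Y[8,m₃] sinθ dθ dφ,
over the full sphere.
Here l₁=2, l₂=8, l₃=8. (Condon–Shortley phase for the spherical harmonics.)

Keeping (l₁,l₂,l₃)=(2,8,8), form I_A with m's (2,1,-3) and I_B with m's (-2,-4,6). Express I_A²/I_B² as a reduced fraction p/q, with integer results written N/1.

55/26

Same 2,8,8: normalisation and zero-m 3j drop out of the ratio.
A: Δ: 2! 2! 14! / 19! → 1/348840; sum: t=0:+1/174182400 = 1/174182400; 3j²(2 8 8; 2 1 -3) = Δ·Π!·Σ² = 77/3876  (sign -1)
B: Δ: 2! 2! 14! / 19! → 1/348840; sum: t=2:+1/3832012800 = 1/3832012800; 3j²(2 8 8; -2 -4 6) = Δ·Π!·Σ² = 91/9690  (sign +1)
I_A²/I_B² = (77/3876)/(91/9690) = 55/26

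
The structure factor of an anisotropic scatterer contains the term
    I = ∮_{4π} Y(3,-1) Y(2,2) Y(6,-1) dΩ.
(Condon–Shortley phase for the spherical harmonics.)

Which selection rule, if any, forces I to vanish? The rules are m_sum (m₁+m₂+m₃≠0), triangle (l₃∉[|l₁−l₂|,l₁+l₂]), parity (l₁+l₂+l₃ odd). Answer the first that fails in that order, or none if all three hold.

Σmᵢ = 0  ✓
l₃∈[|l₁−l₂|,l₁+l₂]=[1,5], have l₃=6  ✗
Σlᵢ = 11 ⇒ odd

triangle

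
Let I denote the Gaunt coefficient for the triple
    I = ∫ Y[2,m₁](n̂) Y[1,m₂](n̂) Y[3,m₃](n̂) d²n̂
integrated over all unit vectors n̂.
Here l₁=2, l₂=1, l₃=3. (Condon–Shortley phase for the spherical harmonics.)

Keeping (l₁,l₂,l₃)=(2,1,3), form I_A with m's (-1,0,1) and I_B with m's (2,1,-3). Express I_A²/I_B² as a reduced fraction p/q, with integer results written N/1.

Shared (l₁,l₂,l₃)=(2,1,3): N and (l;000)² cancel in I_A²/I_B².
A: Δ = 0!·4!·2!/7! = 1/105; Racah Σ t=0..0: t=0:+1/6 = 1/6; ⇒ 3j(2 1 3; -1 0 1)² = 8/105, sgn +1
B: Δ = 0!·4!·2!/7! = 1/105; Racah Σ t=0..0: t=0:+1/48 = 1/48; ⇒ 3j(2 1 3; 2 1 -3)² = 1/7, sgn +1
I_A²/I_B² = (8/105)/(1/7) = 8/15

8/15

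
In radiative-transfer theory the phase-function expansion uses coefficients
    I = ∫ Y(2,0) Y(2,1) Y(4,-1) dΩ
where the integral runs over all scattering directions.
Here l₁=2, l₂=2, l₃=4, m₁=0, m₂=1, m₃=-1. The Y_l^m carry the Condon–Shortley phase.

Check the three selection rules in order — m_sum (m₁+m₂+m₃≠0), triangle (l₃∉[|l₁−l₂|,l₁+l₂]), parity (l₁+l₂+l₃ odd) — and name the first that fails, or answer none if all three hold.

none

Σmᵢ = 0  ✓
l₃∈[|l₁−l₂|,l₁+l₂]=[0,4], have l₃=4  ✓
Σlᵢ = 8 ⇒ even  ✓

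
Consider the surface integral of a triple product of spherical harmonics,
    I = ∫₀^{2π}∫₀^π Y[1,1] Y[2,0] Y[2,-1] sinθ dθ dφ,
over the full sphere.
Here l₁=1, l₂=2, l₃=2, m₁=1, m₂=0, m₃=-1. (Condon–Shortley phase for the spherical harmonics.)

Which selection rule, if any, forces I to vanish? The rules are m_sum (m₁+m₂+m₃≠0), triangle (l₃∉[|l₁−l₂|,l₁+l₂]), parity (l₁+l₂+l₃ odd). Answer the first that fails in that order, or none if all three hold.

parity

Σmᵢ = 0  ✓
l₃∈[|l₁−l₂|,l₁+l₂]=[1,3], have l₃=2  ✓
Σlᵢ = 5 ⇒ odd  ✗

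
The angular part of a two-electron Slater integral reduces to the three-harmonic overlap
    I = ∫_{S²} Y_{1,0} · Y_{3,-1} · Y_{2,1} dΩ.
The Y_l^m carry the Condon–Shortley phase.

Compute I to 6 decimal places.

-0.233597

Checks pass: Σm=0; 6 even; l₃=2∈[2,4].
(2·1+1)(2·3+1)(2·2+1) = 105
Δ: 2! 0! 4! / 7! → 1/105
sum: t=1:−1/4 = -1/4
3j²(1 3 2; 0 0 0) = Δ·Π!·Σ² = 3/35  (sign -1)
sum: t=1:−1/6 = -1/6
3j²(1 3 2; 0 -1 1) = Δ·Π!·Σ² = 8/105  (sign +1)
combine: 4πI² = 105·3/35·8/105 = 24/35
take √, sign -1: I = -0.23359668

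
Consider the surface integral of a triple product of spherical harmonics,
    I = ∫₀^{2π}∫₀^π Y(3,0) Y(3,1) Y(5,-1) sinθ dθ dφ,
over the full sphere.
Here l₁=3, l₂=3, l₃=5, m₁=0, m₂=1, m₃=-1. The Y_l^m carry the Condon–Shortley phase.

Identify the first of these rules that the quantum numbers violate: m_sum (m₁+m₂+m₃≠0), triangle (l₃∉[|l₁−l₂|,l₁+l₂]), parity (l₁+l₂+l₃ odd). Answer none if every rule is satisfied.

parity

Σmᵢ = 0  ✓
l₃∈[|l₁−l₂|,l₁+l₂]=[0,6], have l₃=5  ✓
Σlᵢ = 11 ⇒ odd  ✗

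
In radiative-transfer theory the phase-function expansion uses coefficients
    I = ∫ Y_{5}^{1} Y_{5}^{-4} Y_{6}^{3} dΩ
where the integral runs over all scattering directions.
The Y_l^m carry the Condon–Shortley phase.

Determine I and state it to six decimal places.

Checks pass: Σm=0; 16 even; l₃=6∈[0,10].
(2·5+1)(2·5+1)(2·6+1) = 1573
Δ: 4! 6! 6! / 17! → 1/28588560
sum: t=0:+1/345600 t=1:−1/13824 t=2:+1/5184 t=3:−1/13824 t=4:+1/345600 = 7/129600
3j²(5 5 6; 0 0 0) = Δ·Π!·Σ² = 80/7293  (sign +1)
sum: t=0:+1/138240 t=1:−1/155520 = 1/1244160
3j²(5 5 6; 1 -4 3) = Δ·Π!·Σ² = 3/9724  (sign -1)
combine: 4πI² = 1573·80/7293·3/9724 = 20/3757
take √, sign -1: I = -0.02058209

-0.020582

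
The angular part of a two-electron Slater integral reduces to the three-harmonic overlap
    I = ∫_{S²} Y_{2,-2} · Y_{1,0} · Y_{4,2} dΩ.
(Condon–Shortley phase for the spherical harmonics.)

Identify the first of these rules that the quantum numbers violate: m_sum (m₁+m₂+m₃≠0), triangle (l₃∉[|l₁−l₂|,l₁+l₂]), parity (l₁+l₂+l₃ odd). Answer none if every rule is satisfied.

azimuthal sum: -2 + 0 + 2 = 0  ✓
1 ≤ 4 ≤ 3 (triangle on l)  ✗
L = 2 + 1 + 4 = 7 (odd)

triangle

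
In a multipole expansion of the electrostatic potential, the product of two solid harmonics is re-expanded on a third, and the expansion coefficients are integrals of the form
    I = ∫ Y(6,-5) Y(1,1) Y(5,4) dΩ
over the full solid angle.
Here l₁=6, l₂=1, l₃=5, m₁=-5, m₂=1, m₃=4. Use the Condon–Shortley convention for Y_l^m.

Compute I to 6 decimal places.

Checks pass: Σm=0; 12 even; l₃=5∈[5,7].
(2·6+1)(2·1+1)(2·5+1) = 429
Δ: 2! 10! 0! / 13! → 1/858
sum: t=1:−1/14400 = -1/14400
3j²(6 1 5; 0 0 0) = Δ·Π!·Σ² = 6/143  (sign +1)
sum: t=2:+1/725760 = 1/725760
3j²(6 1 5; -5 1 4) = Δ·Π!·Σ² = 5/78  (sign -1)
combine: 4πI² = 429·6/143·5/78 = 15/13
take √, sign -1: I = -0.30301841

-0.303018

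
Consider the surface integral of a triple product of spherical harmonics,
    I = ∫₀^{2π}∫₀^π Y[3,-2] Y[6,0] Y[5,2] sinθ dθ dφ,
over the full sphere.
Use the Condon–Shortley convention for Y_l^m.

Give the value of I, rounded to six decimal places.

m-sum 0 ✓  L=14 even ✓  3≤5≤9 ✓
Π(2lᵢ+1) = 7×13×11 = 1001
triangle coeff Δ(3,6,5) = 1/675675
Σ_t [1,3]: t=1:−1/8640 t=2:+1/2304 t=3:−1/8640 = 7/34560
(3j)²=7/429 [(3 6 5; 0 0 0)], sign=-1
Σ_t [3,4]: t=3:−1/8640 t=4:+1/34560 = -1/11520
(3j)²=3/143 [(3 6 5; -2 0 2)], sign=+1
⇒ 4πI² = 49/143
I = (-1)√(49/143/(4π)) = -0.16512966

-0.165130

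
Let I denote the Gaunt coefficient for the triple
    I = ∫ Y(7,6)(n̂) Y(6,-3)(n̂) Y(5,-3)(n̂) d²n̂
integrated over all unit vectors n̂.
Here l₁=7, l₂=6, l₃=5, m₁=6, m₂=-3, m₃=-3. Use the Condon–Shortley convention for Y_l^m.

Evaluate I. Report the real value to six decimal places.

0.107391

Checks pass: Σm=0; 18 even; l₃=5∈[1,13].
(2·7+1)(2·6+1)(2·5+1) = 2145
Δ: 8! 6! 4! / 19! → 1/174594420
sum: t=2:+1/4147200 t=3:−1/207360 t=4:+1/82944 t=5:−1/207360 t=6:+1/4147200 = 1/345600
3j²(7 6 5; 0 0 0) = Δ·Π!·Σ² = 420/46189  (sign -1)
sum: t=0:+1/29030400 t=1:−1/14515200 = -1/29030400
3j²(7 6 5; 6 -3 -3) = Δ·Π!·Σ² = 12/1615  (sign -1)
combine: 4πI² = 2145·420/46189·12/1615 = 15120/104329
take √, sign +1: I = 0.10739114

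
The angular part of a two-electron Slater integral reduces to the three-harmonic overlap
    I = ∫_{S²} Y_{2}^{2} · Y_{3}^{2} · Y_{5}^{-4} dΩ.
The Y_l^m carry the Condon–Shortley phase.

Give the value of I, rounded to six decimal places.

0.268967

Rules hold: Σm=0, L=10 even, 1≤5≤5.
N = 5·7·11 = 385
Δ = 0!·4!·6!/11! = 1/2310
Racah Σ t=0..0: t=0:+1/144 = 1/144
⇒ 3j(2 3 5; 0 0 0)² = 10/231, sgn -1
Racah Σ t=0..0: t=0:+1/2880 = 1/2880
⇒ 3j(2 3 5; 2 2 -4)² = 3/55, sgn -1
4πI² = N·(3j₀)²·(3jₘ)² = 10/11
I = +1·√(0.909091/4π) = 0.26896683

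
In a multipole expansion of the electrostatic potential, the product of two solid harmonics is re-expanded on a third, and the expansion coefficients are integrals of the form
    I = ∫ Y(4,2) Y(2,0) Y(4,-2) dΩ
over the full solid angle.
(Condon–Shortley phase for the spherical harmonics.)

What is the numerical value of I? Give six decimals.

0.065536

m-sum 0 ✓  L=10 even ✓  2≤4≤6 ✓
Π(2lᵢ+1) = 9×5×9 = 405
triangle coeff Δ(4,2,4) = 1/13860
Σ_t [0,2]: t=0:+1/192 t=1:−1/36 t=2:+1/192 = -5/288
(3j)²=20/693 [(4 2 4; 0 0 0)], sign=-1
Σ_t [0,2]: t=0:+1/192 t=1:−1/120 t=2:+1/2880 = -1/360
(3j)²=16/3465 [(4 2 4; 2 0 -2)], sign=-1
⇒ 4πI² = 320/5929
I = (+1)√(320/5929/(4π)) = 0.06553591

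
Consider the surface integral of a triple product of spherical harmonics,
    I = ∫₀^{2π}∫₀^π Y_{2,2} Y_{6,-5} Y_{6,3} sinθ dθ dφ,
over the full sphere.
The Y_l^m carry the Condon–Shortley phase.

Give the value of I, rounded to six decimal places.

m-sum 0 ✓  L=14 even ✓  4≤6≤8 ✓
Π(2lᵢ+1) = 5×13×13 = 845
triangle coeff Δ(2,6,6) = 1/90090
Σ_t [0,2]: t=0:+1/69120 t=1:−1/14400 t=2:+1/69120 = -7/172800
(3j)²=14/715 [(2 6 6; 0 0 0)], sign=-1
Σ_t [0,0]: t=0:+1/1451520 = 1/1451520
(3j)²=1/91 [(2 6 6; 2 -5 3)], sign=-1
⇒ 4πI² = 2/11
I = (+1)√(2/11/(4π)) = 0.12028562

0.120286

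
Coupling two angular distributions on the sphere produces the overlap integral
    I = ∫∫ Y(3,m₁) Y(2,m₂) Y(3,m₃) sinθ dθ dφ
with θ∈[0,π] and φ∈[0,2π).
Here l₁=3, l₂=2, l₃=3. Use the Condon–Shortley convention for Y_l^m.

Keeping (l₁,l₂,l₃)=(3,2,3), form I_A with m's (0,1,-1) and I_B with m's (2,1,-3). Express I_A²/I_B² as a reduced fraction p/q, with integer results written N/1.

l's match ⇒ only the (l;m) 3-j factors differ between A and B.
A: triangle coeff Δ(3,2,3) = 1/3780; Σ_t [1,2]: t=1:−1/8 t=2:+1/12 = -1/24; (3j)²=1/210 [(3 2 3; 0 1 -1)], sign=-1
B: triangle coeff Δ(3,2,3) = 1/3780; Σ_t [1,1]: t=1:−1/48 = -1/48; (3j)²=5/84 [(3 2 3; 2 1 -3)], sign=-1
I_A²/I_B² = (1/210)/(5/84) = 2/25

2/25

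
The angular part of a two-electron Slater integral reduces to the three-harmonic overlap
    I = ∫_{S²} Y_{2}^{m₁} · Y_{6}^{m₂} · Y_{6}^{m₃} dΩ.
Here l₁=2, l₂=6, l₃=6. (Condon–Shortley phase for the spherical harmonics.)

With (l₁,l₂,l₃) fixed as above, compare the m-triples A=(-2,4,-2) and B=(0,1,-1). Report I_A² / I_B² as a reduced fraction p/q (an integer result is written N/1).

l's match ⇒ only the (l;m) 3-j factors differ between A and B.
A: triangle coeff Δ(2,6,6) = 1/90090; Σ_t [2,2]: t=2:+1/322560 = 1/322560; (3j)²=18/1001 [(2 6 6; -2 4 -2)], sign=+1
B: triangle coeff Δ(2,6,6) = 1/90090; Σ_t [0,2]: t=0:+1/120960 t=1:−1/17280 t=2:+1/57600 = -13/403200; (3j)²=13/770 [(2 6 6; 0 1 -1)], sign=+1
I_A²/I_B² = (18/1001)/(13/770) = 180/169

180/169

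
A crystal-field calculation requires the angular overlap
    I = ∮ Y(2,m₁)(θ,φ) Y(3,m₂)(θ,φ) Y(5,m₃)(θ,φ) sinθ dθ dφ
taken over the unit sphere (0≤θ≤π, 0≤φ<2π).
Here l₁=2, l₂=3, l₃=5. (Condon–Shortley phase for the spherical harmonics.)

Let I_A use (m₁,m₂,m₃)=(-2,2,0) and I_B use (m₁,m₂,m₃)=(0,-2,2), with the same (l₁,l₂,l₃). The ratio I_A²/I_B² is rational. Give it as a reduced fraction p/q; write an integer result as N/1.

Same 2,3,5: normalisation and zero-m 3j drop out of the ratio.
A: Δ: 0! 4! 6! / 11! → 1/2310; sum: t=0:+1/2880 = 1/2880; 3j²(2 3 5; -2 2 0) = Δ·Π!·Σ² = 1/462  (sign -1)
B: Δ: 0! 4! 6! / 11! → 1/2310; sum: t=0:+1/480 = 1/480; 3j²(2 3 5; 0 -2 2) = Δ·Π!·Σ² = 3/110  (sign -1)
I_A²/I_B² = (1/462)/(3/110) = 5/63

5/63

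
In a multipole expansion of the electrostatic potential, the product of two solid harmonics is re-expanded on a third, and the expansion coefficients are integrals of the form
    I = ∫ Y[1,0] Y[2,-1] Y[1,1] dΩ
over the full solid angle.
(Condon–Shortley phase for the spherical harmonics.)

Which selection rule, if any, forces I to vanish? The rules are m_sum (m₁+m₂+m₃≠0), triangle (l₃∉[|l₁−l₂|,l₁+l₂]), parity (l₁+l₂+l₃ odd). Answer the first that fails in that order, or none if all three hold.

Σmᵢ = 0  ✓
l₃∈[|l₁−l₂|,l₁+l₂]=[1,3], have l₃=1  ✓
Σlᵢ = 4 ⇒ even  ✓

none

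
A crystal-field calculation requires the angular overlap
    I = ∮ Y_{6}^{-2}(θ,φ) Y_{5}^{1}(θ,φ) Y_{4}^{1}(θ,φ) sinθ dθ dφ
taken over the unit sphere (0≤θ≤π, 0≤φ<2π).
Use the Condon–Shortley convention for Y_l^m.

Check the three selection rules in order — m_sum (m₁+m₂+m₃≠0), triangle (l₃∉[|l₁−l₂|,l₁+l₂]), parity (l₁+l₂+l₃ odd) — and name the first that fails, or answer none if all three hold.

parity

azimuthal sum: -2 + 1 + 1 = 0  ✓
1 ≤ 4 ≤ 11 (triangle on l)  ✓
L = 6 + 5 + 4 = 15 (odd)  ✗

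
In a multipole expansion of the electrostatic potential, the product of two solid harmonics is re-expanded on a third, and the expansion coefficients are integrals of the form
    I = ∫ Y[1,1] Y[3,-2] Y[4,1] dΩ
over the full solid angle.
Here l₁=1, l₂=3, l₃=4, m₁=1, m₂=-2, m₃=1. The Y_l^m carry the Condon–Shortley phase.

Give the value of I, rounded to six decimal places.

Rules hold: Σm=0, L=8 even, 2≤4≤4.
N = 3·7·9 = 189
Δ = 0!·2!·6!/9! = 1/252
Racah Σ t=0..0: t=0:+1/36 = 1/36
⇒ 3j(1 3 4; 0 0 0)² = 4/63, sgn +1
Racah Σ t=0..0: t=0:+1/240 = 1/240
⇒ 3j(1 3 4; 1 -2 1)² = 1/84, sgn -1
4πI² = N·(3j₀)²·(3jₘ)² = 1/7
I = -1·√(0.142857/4π) = -0.10662181

-0.106622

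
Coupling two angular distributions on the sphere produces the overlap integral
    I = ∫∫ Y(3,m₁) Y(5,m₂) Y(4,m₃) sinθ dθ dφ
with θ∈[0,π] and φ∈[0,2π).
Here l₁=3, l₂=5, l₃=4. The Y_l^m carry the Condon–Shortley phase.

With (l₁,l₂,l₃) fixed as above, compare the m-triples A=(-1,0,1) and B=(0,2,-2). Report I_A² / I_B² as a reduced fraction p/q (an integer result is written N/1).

Same 3,5,4: normalisation and zero-m 3j drop out of the ratio.
A: Δ: 4! 2! 6! / 13! → 1/180180; sum: t=2:+1/288 t=3:−1/288 t=4:+1/5760 = 1/5760; 3j²(3 5 4; -1 0 1) = Δ·Π!·Σ² = 1/12012  (sign -1)
B: Δ: 4! 2! 6! / 13! → 1/180180; sum: t=1:−1/8640 t=2:+1/480 t=3:−1/576 = 1/4320; 3j²(3 5 4; 0 2 -2) = Δ·Π!·Σ² = 1/2145  (sign +1)
I_A²/I_B² = (1/12012)/(1/2145) = 5/28

5/28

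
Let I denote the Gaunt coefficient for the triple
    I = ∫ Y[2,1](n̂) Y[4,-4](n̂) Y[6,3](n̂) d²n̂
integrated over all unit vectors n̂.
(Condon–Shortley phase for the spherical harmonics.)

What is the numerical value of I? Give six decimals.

Rules hold: Σm=0, L=12 even, 2≤6≤6.
N = 5·9·13 = 585
Δ = 0!·4!·8!/13! = 1/6435
Racah Σ t=0..0: t=0:+1/2304 = 1/2304
⇒ 3j(2 4 6; 0 0 0)² = 5/143, sgn +1
Racah Σ t=0..0: t=0:+1/241920 = 1/241920
⇒ 3j(2 4 6; 1 -4 3)² = 1/715, sgn -1
4πI² = N·(3j₀)²·(3jₘ)² = 45/1573
I = -1·√(0.0286078/4π) = -0.04771303

-0.047713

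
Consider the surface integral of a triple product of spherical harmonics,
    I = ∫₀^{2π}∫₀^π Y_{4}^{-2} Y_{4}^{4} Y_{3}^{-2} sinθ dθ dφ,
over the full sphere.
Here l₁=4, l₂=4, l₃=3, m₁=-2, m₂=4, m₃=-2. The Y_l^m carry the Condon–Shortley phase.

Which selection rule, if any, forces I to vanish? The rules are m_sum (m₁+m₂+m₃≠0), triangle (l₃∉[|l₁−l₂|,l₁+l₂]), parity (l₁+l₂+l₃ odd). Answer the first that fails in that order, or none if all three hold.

parity

azimuthal sum: -2 + 4 − 2 = 0  ✓
0 ≤ 3 ≤ 8 (triangle on l)  ✓
L = 4 + 4 + 3 = 11 (odd)  ✗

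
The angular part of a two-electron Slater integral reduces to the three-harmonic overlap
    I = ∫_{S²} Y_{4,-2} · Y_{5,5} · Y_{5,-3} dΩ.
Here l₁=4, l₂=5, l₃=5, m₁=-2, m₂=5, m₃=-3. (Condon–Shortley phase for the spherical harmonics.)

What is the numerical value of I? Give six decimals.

-0.184127

Rules hold: Σm=0, L=14 even, 1≤5≤9.
N = 9·11·11 = 1089
Δ = 4!·4!·6!/15! = 1/3153150
Racah Σ t=0..4: t=0:+1/69120 t=1:−1/1728 t=2:+1/576 t=3:−1/1728 t=4:+1/69120 = 7/11520
⇒ 3j(4 5 5; 0 0 0)² = 2/143, sgn -1
Racah Σ t=4..4: t=4:+1/69120 = 1/69120
⇒ 3j(4 5 5; -2 5 -3)² = 4/143, sgn +1
4πI² = N·(3j₀)²·(3jₘ)² = 72/169
I = -1·√(0.426036/4π) = -0.18412721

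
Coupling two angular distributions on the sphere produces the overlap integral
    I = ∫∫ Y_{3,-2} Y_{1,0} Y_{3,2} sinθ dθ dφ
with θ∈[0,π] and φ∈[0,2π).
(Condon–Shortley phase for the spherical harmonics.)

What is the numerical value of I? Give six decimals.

L=7 odd ⇒ parity kills the (l;000) factor ⇒ I = 0

0.000000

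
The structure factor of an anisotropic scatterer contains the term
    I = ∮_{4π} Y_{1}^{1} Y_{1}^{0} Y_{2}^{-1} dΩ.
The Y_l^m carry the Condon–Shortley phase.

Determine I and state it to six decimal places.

-0.218510

Checks pass: Σm=0; 4 even; l₃=2∈[0,2].
(2·1+1)(2·1+1)(2·2+1) = 45
Δ: 0! 2! 2! / 5! → 1/30
sum: t=0:+1/1 = 1/1
3j²(1 1 2; 0 0 0) = Δ·Π!·Σ² = 2/15  (sign +1)
sum: t=0:+1/2 = 1/2
3j²(1 1 2; 1 0 -1) = Δ·Π!·Σ² = 1/10  (sign -1)
combine: 4πI² = 45·2/15·1/10 = 3/5
take √, sign -1: I = -0.21850969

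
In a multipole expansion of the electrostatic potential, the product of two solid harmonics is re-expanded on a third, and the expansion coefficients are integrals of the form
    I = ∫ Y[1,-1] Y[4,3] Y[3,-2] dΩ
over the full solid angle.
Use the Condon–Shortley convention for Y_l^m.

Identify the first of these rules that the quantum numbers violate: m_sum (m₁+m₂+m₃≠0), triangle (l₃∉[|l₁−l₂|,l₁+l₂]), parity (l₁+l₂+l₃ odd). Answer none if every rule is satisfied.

none

m₁+m₂+m₃ = -1 + 3 − 2 = 0  ✓
triangle: |1−4|=3 ≤ l₃=3 ≤ 1+4=5  ✓
parity: l₁+l₂+l₃ = 8 is even  ✓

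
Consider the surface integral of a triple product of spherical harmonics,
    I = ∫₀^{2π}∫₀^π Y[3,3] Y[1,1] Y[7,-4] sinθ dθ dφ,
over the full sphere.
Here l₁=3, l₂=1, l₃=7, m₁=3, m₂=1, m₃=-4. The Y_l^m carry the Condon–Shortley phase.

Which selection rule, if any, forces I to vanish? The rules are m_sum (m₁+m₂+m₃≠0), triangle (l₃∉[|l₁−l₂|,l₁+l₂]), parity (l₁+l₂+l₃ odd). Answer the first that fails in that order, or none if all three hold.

Σmᵢ = 0  ✓
l₃∈[|l₁−l₂|,l₁+l₂]=[2,4], have l₃=7  ✗
Σlᵢ = 11 ⇒ odd

triangle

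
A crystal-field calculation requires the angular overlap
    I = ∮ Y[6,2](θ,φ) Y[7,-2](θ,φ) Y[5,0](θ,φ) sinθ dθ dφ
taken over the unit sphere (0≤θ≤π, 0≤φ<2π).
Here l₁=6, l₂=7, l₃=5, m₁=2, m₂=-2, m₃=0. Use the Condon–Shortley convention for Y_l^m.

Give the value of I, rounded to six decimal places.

-0.005692

m-sum 0 ✓  L=18 even ✓  1≤5≤13 ✓
Π(2lᵢ+1) = 13×15×11 = 2145
triangle coeff Δ(6,7,5) = 1/174594420
Σ_t [2,6]: t=2:+1/4147200 t=3:−1/207360 t=4:+1/82944 t=5:−1/207360 t=6:+1/4147200 = 1/345600
(3j)²=420/46189 [(6 7 5; 0 0 0)], sign=-1
Σ_t [0,4]: t=0:+1/116121600 t=1:−1/1451520 t=2:+1/207360 t=3:−1/207360 t=4:+1/1658880 = -1/12902400
(3j)²=27/1293292 [(6 7 5; 2 -2 0)], sign=+1
⇒ 4πI² = 6075/14919047
I = (-1)√(6075/14919047/(4π)) = -0.00569243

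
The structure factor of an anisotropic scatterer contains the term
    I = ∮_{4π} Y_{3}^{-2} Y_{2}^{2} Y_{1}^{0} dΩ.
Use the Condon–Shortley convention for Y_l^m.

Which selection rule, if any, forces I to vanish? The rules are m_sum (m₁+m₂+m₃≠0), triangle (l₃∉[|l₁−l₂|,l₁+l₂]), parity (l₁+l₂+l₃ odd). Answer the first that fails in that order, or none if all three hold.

none

Σmᵢ = 0  ✓
l₃∈[|l₁−l₂|,l₁+l₂]=[1,5], have l₃=1  ✓
Σlᵢ = 6 ⇒ even  ✓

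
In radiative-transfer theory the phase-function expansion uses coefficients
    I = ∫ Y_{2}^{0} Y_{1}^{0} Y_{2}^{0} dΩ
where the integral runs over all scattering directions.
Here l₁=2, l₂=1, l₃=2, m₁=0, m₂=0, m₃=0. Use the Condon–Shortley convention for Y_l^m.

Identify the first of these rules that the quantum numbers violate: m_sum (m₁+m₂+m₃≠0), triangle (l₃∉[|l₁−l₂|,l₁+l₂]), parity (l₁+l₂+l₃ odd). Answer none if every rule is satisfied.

parity

Σmᵢ = 0  ✓
l₃∈[|l₁−l₂|,l₁+l₂]=[1,3], have l₃=2  ✓
Σlᵢ = 5 ⇒ odd  ✗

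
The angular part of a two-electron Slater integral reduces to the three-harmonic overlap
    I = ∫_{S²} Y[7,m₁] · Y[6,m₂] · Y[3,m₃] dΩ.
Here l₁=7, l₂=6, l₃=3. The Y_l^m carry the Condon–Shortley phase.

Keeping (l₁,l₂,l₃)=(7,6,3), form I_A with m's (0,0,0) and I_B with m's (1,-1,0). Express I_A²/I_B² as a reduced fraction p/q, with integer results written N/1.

2352/1849

Same 7,6,3: normalisation and zero-m 3j drop out of the ratio.
A: Δ: 10! 4! 2! / 17! → 1/2042040; sum: t=4:+1/207360 t=5:−1/57600 t=6:+1/207360 = -1/129600; 3j²(7 6 3; 0 0 0) = Δ·Π!·Σ² = 168/12155  (sign +1)
B: Δ: 10! 4! 2! / 17! → 1/2042040; sum: t=3:−1/362880 t=4:+1/69120 t=5:−1/172800 = 43/7257600; 3j²(7 6 3; 1 -1 0) = Δ·Π!·Σ² = 1849/170170  (sign -1)
I_A²/I_B² = (168/12155)/(1849/170170) = 2352/1849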